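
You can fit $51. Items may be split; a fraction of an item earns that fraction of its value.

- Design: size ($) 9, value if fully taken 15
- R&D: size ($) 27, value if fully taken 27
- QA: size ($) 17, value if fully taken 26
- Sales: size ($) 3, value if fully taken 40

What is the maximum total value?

Sort by value density: Sales 40/3≈13.3, Design 15/9≈1.67, QA 26/17≈1.53, R&D 27/27≈1.
All 3 $ of Sales fit (value 40) ; 48 remain.
Design: take in full, 9 $ for value 15 ; 39 left.
Take all of QA (17 $, value 26) ; 22 $ left.
Only 22 $ remain; take 22/27 of R&D for value 27×22/27 = 22.
Total value = 103.

103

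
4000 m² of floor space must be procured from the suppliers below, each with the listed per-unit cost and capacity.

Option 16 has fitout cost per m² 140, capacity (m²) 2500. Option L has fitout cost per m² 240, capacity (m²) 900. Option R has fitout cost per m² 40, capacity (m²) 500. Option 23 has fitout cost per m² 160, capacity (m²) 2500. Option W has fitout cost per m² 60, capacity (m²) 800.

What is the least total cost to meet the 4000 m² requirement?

450000

Cheapest first:
Take 500 from Option R at 40 — need 3500 more.
Option W at 60: take all 800 m² — 2700 still needed.
Take 2500 from Option 16 at 140 — need 200 more.
Option 23 (160): take the remaining 200 — done.
Option L: unused.
Cost = 500×40 + 800×60 + 2500×140 + 200×160 = 450000.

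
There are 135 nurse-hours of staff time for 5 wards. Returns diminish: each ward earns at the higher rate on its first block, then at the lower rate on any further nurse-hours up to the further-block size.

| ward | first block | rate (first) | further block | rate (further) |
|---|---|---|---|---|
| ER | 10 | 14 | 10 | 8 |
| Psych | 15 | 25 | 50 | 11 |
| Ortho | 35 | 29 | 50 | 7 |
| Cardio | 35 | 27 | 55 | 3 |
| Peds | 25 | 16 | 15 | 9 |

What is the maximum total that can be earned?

Order all 10 blocks by rate: Ortho/T1 29 > Cardio/T1 27 > Psych/T1 25 > Peds/T1 16 > ER/T1 14 > Psych/T2 11 > Peds/T2 9 > ER/T2 8 > Ortho/T2 7 > Cardio/T2 3.
Fill Ortho T1 block (35 at 29) ; 100 left.
Cardio/T1 (27): +35 ; 65 left.
Psych/T1 (25): +15 ; 50 left.
Peds T1 at 16: fill all 25 ; 25 left.
ER T1 at 14: fill all 10 ; 15 left.
Psych T2 at 11: only 15 left, fill 15.
Total = 29×35 + 27×35 + 25×15 + 16×25 + 14×10 + 11×15 = 3040.

3040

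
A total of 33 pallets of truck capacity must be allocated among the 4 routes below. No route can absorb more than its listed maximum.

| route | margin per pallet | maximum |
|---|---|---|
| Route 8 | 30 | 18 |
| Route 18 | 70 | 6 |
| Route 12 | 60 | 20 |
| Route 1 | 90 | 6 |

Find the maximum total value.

Highest margin per pallet first: Route 1 90 > Route 18 70 > Route 12 60 > Route 8 30.
Give Route 1 6 to hit its cap of 6 — 27 left.
Route 18 takes 6 to reach its cap of 6 — 21 left.
Give Route 12 20 to hit its cap of 20 — 1 left.
Route 8: +1 (room for 18) → 1. Pool exhausted.
Total = 30×1 + 70×6 + 60×20 + 90×6 = 2190.

2190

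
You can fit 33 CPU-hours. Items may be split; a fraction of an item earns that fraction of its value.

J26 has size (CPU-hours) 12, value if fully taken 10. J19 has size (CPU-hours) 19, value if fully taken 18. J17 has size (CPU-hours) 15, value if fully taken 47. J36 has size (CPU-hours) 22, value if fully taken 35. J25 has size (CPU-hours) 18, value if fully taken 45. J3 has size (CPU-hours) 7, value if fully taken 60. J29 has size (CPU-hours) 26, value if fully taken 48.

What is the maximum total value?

134.5

Best value per unit of size first: J3 60/7≈8.57, J17 47/15≈3.13, J25 45/18≈2.5, J29 48/26≈1.85, J36 35/22≈1.59, J19 18/19≈0.947, J26 10/12≈0.833.
All 7 CPU-hours of J3 fit (value 60) ; 26 remain.
Take all of J17 (15 CPU-hours, value 47) ; 11 CPU-hours left.
Only 11 CPU-hours remain; take 11/18 of J25 for value 45×11/18 = 27.5.
Total value = 134.5.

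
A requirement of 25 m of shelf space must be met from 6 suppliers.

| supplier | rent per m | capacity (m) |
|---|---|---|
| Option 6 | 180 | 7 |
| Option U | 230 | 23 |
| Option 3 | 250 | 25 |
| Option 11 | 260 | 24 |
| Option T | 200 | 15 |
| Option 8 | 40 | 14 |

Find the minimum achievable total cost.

Fill from the cheapest supplier first.
Take 14 from Option 8 at 40 — need 11 more.
Option 6 at 180: take all 7 m — 4 still needed.
Option T (200): take the remaining 4 — done.
Option U, Option 3, Option 11: unused.
Cost = 14×40 + 7×180 + 4×200 = 2620.

2620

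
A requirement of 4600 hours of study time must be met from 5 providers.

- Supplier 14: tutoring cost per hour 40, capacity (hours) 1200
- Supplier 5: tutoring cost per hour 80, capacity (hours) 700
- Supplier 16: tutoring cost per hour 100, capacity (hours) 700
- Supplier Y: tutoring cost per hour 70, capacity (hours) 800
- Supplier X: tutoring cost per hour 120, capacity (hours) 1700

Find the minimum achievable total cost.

374000

Fill from the cheapest provider first.
Take 1200 from Supplier 14 at 40 — need 3400 more.
Supplier Y (70): use full 800 — 2600 hours to go.
Take 700 from Supplier 5 at 80 — need 1900 more.
Supplier 16 at 100: take all 700 hours — 1200 still needed.
Supplier X at 120: take 1200 of its 1700 — requirement met.
Cost = 1200×40 + 800×70 + 700×80 + 700×100 + 1200×120 = 374000.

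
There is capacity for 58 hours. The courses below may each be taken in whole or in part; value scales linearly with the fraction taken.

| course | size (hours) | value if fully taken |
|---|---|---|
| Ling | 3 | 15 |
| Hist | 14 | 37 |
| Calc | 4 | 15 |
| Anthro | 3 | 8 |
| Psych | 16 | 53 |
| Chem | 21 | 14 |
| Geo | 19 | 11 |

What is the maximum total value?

140

Sort by value density: Ling 15/3≈5, Calc 15/4≈3.75, Psych 53/16≈3.31, Anthro 8/3≈2.67, Hist 37/14≈2.64, Chem 14/21≈0.667, Geo 11/19≈0.579.
Ling: take in full, 3 hours for value 15 → 55 left.
Take all of Calc (4 hours, value 15) → 51 hours left.
Psych: take in full, 16 hours for value 53 → 35 left.
All 3 hours of Anthro fit (value 8) → 32 remain.
Hist: take in full, 14 hours for value 37 → 18 left.
Only 18 hours remain; take 18/21 of Chem for value 14×18/21 = 12.
Total value = 140.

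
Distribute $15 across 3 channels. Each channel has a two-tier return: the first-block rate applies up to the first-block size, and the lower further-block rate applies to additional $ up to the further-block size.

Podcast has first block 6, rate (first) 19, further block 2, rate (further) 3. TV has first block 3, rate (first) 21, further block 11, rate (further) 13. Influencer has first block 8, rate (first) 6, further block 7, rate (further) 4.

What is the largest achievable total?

Rank every tier by rate: TV/T1 21 > Podcast/T1 19 > TV/T2 13 > Influencer/T1 6 > Influencer/T2 4 > Podcast/T2 3.
TV/T1 (21): +3 ; 12 left.
Fill Podcast T1 block (6 at 19) ; 6 left.
6 remain; put them into TV T2 at 13.
Total = 21×3 + 19×6 + 13×6 = 255.

255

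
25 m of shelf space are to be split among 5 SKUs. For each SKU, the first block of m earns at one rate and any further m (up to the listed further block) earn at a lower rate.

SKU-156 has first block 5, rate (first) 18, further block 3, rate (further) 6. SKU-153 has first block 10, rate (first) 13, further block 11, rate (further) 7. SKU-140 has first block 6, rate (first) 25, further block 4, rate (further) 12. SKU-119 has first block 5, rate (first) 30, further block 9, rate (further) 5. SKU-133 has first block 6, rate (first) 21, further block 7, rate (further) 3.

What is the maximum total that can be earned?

555

Treat each block as its own option and order by rate: SKU-119/first 30 > SKU-140/first 25 > SKU-133/first 21 > SKU-156/first 18 > SKU-153/first 13 > SKU-140/second 12 > SKU-153/second 7 > SKU-156/second 6 > SKU-119/second 5 > SKU-133/second 3.
SKU-119/first (30): +5 → 20 left.
SKU-140/first (25): +6 → 14 left.
SKU-133/first (21): +6 → 8 left.
Fill SKU-156 first block (5 at 18) → 3 left.
SKU-153/first: +3 of 10 at 13; pool empty.
Total = 30×5 + 25×6 + 21×6 + 18×5 + 13×3 = 555.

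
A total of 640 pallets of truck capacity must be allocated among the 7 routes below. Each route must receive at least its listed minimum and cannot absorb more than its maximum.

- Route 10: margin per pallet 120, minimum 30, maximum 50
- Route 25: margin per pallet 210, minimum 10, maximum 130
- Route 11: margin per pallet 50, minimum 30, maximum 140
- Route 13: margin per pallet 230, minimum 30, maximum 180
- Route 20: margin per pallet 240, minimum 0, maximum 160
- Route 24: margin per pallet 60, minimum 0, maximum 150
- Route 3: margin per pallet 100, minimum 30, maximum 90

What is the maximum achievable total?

123600

Meeting every minimum uses 30+10+30+30+0+0+30 = 130 pallets, leaving 510.
Highest margin per pallet first: Route 20 240 > Route 13 230 > Route 25 210 > Route 10 120 > Route 3 100 > Route 24 60 > Route 11 50.
Route 20 takes 160 more to reach its cap of 160 ; 350 left.
Give Route 13 150 more to hit its cap of 180 ; 200 left.
Route 25 takes 120 more to reach its cap of 130 ; 80 left.
Route 10: +20 to 50 (cap) ; 60 left.
Route 3 takes 60 more to reach its cap of 90 ; 0 left.
Total = 120×50 + 210×130 + 50×30 + 230×180 + 240×160 + 100×90 = 123600.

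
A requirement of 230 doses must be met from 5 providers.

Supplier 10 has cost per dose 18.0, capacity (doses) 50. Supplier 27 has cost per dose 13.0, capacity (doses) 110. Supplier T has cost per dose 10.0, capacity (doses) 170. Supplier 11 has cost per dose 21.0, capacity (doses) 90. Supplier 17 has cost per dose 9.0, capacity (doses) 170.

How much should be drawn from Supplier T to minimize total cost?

Use providers in increasing cost order.
Supplier 17 at 9.0: take all 170 doses → 60 still needed.
Supplier T (10.0): take the remaining 60 → done.
Supplier 27, Supplier 10, Supplier 11: unused.

60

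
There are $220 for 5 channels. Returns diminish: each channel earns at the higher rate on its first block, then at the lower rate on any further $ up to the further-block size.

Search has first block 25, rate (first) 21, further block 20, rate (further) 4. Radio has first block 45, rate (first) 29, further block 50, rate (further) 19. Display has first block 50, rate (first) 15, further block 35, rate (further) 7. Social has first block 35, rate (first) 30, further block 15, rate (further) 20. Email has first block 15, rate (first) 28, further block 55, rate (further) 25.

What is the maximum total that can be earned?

Rank every tier by rate: Social/first 30 > Radio/first 29 > Email/first 28 > Email/second 25 > Search/first 21 > Social/second 20 > Radio/second 19 > Display/first 15 > Display/second 7 > Search/second 4.
Fill Social first block (35 at 30) ; 185 left.
Fill Radio first block (45 at 29) ; 140 left.
Fill Email first block (15 at 28) ; 125 left.
Email/second (25): +55 ; 70 left.
Search first at 21: fill all 25 ; 45 left.
Social/second (20): +15 ; 30 left.
Radio second at 19: only 30 left, fill 30.
Total = 30×35 + 29×45 + 28×15 + 25×55 + 21×25 + 20×15 + 19×30 = 5545.

5545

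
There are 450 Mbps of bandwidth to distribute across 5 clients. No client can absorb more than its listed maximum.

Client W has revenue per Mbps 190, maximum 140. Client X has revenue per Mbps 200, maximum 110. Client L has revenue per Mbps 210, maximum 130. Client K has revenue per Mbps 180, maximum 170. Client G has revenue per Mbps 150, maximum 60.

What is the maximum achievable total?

Order the clients by revenue per Mbps: Client L 210 > Client X 200 > Client W 190 > Client K 180 > Client G 150.
Client L: +130 to 130 (cap) — 320 left.
Client X: +110 to 110 (cap) — 210 left.
Client W takes 140 to reach its cap of 140 — 70 left.
Only 70 left; Client K takes them to reach 70.
Total = 190×140 + 200×110 + 210×130 + 180×70 = 88500.

88500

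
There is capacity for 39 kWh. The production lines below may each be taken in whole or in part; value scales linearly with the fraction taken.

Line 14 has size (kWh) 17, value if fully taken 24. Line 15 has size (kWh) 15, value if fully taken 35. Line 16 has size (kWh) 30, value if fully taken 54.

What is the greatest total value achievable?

Rank by value-to-size ratio: Line 15 35/15≈2.33, Line 16 54/30≈1.8, Line 14 24/17≈1.41.
Line 15: take in full, 15 kWh for value 35 ; 24 left.
Only 24 kWh remain; take 24/30 of Line 16 for value 54×24/30 = 43.2.
Total value = 78.2.

78.2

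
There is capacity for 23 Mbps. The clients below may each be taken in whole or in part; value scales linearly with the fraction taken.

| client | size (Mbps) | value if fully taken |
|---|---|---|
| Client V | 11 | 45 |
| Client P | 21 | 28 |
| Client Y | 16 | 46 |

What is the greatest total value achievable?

79.5

Best value per unit of size first: Client V 45/11≈4.09, Client Y 46/16≈2.88, Client P 28/21≈1.33.
All 11 Mbps of Client V fit (value 45) ; 12 remain.
Fill the last 12 Mbps with part of Client Y: 12/16 of it earns 34.5.
Total value = 79.5.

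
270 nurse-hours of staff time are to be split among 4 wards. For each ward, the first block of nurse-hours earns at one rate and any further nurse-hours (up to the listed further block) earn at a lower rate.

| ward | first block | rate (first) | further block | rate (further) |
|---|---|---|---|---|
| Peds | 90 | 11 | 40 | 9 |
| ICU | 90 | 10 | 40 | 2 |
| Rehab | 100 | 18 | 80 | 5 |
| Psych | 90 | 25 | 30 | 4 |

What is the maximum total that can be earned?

Treat each block as its own option and order by rate: Psych/tier1 25 > Rehab/tier1 18 > Peds/tier1 11 > ICU/tier1 10 > Peds/tier2 9 > Rehab/tier2 5 > Psych/tier2 4 > ICU/tier2 2.
Psych/tier1 (25): +90 → 180 left.
Fill Rehab tier1 block (100 at 18) → 80 left.
Peds tier1 at 11: only 80 left, fill 80.
Total = 25×90 + 18×100 + 11×80 = 4930.

4930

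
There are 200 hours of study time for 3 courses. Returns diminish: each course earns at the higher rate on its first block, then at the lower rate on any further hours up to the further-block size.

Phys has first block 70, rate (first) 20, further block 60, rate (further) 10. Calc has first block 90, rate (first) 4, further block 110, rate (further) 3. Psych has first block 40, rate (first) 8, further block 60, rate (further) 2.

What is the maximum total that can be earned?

Order all 6 blocks by rate: Phys/tier1 20 > Phys/tier2 10 > Psych/tier1 8 > Calc/tier1 4 > Calc/tier2 3 > Psych/tier2 2.
Fill Phys tier1 block (70 at 20) ; 130 left.
Fill Phys tier2 block (60 at 10) ; 70 left.
Psych/tier1 (8): +40 ; 30 left.
Calc/tier1: +30 of 90 at 4; pool empty.
Total = 20×70 + 10×60 + 8×40 + 4×30 = 2440.

2440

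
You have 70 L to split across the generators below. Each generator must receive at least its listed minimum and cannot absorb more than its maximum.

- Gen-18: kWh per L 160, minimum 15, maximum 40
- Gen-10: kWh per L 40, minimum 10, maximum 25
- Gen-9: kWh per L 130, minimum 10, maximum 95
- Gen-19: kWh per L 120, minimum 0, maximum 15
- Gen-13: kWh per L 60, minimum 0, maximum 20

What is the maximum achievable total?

Meeting every minimum uses 15+10+10+0+0 = 35 L, leaving 35.
Order the generators by kWh per L: Gen-18 160 > Gen-9 130 > Gen-19 120 > Gen-13 60 > Gen-10 40.
Gen-18 takes 25 more to reach its cap of 40 — 10 left.
Gen-9: +10 (room for 85) → 20. Pool exhausted.
Total = 160×40 + 40×10 + 130×20 = 9400.

9400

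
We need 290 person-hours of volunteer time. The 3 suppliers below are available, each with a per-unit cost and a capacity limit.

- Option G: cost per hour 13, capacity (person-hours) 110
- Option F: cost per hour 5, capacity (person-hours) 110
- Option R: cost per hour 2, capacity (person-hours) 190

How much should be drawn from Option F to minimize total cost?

Cheapest first:
Take 190 from Option R at 2 — need 100 more.
Take 100 from Option F at 5 to finish.
Option G: unused.

100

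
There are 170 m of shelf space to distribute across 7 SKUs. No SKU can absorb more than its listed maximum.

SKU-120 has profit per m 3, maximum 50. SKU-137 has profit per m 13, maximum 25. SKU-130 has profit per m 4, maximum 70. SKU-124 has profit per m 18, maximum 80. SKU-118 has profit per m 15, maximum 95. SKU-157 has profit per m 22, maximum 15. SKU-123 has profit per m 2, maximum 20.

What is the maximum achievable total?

2895

Highest profit per m first: SKU-157 22 > SKU-124 18 > SKU-118 15 > SKU-137 13 > SKU-130 4 > SKU-120 3 > SKU-123 2.
SKU-157: +15 to 15 (cap) — 155 left.
SKU-124: +80 to 80 (cap) — 75 left.
Only 75 left; SKU-118 takes them to reach 75.
Total = 18×80 + 15×75 + 22×15 = 2895.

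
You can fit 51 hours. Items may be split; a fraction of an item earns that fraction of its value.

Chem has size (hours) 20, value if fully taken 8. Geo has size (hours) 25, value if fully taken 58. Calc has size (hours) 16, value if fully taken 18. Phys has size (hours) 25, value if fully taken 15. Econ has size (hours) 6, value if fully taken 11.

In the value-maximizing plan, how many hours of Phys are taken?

Sort by value density: Geo 58/25≈2.32, Econ 11/6≈1.83, Calc 18/16≈1.12, Phys 15/25≈0.6, Chem 8/20≈0.4.
All 25 hours of Geo fit (value 58) — 26 remain.
Take all of Econ (6 hours, value 11) — 20 hours left.
All 16 hours of Calc fit (value 18) — 4 remain.
4 hours left: a 4/25 share of Phys gives 15×4/25 = 2.4.

4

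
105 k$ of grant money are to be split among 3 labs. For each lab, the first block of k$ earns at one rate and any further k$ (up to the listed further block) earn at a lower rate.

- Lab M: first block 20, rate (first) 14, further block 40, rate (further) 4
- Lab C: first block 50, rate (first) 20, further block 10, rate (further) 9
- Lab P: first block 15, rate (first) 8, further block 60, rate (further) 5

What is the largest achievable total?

Treat each block as its own option and order by rate: Lab C/tier1 20 > Lab M/tier1 14 > Lab C/tier2 9 > Lab P/tier1 8 > Lab P/tier2 5 > Lab M/tier2 4.
Fill Lab C tier1 block (50 at 20) — 55 left.
Lab M/tier1 (14): +20 — 35 left.
Lab C/tier2 (9): +10 — 25 left.
Lab P tier1 at 8: fill all 15 — 10 left.
Lab P/tier2: +10 of 60 at 5; pool empty.
Total = 20×50 + 14×20 + 9×10 + 8×15 + 5×10 = 1540.

1540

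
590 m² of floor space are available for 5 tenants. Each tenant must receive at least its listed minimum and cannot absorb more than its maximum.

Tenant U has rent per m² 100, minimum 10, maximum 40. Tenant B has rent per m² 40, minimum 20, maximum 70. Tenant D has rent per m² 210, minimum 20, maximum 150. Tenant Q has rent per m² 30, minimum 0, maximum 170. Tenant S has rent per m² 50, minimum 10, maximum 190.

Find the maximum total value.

52000

Meeting every minimum uses 10+20+20+0+10 = 60 m², leaving 530.
Order the tenants by rent per m²: Tenant D 210 > Tenant U 100 > Tenant S 50 > Tenant B 40 > Tenant Q 30.
Tenant D: +130 to 150 (cap) — 400 left.
Tenant U takes 30 more to reach its cap of 40 — 370 left.
Tenant S takes 180 more to reach its cap of 190 — 190 left.
Tenant B takes 50 more to reach its cap of 70 — 140 left.
Tenant Q has room for 170 more but only 140 remain, so it gets 140.
Total = 100×40 + 40×70 + 210×150 + 30×140 + 50×190 = 52000.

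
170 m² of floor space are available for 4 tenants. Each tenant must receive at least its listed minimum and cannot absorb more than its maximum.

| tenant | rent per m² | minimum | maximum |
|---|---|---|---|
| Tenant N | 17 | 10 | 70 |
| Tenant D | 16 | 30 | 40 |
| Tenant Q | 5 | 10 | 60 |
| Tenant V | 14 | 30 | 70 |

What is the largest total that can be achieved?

2580

Meeting every minimum uses 10+30+10+30 = 80 m², leaving 90.
Highest rent per m² first: Tenant N 17 > Tenant D 16 > Tenant V 14 > Tenant Q 5.
Give Tenant N 60 more to hit its cap of 70 ; 30 left.
Tenant D takes 10 more to reach its cap of 40 ; 20 left.
Tenant V has room for 40 more but only 20 remain, so it gets 50.
Total = 17×70 + 16×40 + 5×10 + 14×50 = 2580.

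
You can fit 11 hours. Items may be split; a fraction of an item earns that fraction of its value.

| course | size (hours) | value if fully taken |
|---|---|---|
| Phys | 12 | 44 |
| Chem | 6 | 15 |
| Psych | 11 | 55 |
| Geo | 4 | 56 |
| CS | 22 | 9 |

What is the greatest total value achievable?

Rank by value-to-size ratio: Geo 56/4≈14, Psych 55/11≈5, Phys 44/12≈3.67, Chem 15/6≈2.5, CS 9/22≈0.409.
Take all of Geo (4 hours, value 56) → 7 hours left.
Fill the last 7 hours with part of Psych: 7/11 of it earns 35.
Total value = 91.

91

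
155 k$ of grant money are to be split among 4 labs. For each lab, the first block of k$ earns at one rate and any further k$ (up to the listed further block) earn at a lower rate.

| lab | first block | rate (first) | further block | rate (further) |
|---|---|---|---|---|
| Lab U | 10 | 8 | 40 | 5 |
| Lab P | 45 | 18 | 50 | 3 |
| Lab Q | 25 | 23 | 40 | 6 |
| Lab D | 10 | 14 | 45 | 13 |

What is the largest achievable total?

Rank every tier by rate: Lab Q/first 23 > Lab P/first 18 > Lab D/first 14 > Lab D/second 13 > Lab U/first 8 > Lab Q/second 6 > Lab U/second 5 > Lab P/second 3.
Lab Q first at 23: fill all 25 → 130 left.
Lab P/first (18): +45 → 85 left.
Lab D first at 14: fill all 10 → 75 left.
Lab D second at 13: fill all 45 → 30 left.
Lab U/first (8): +10 → 20 left.
Lab Q second at 6: only 20 left, fill 20.
Total = 23×25 + 18×45 + 14×10 + 13×45 + 8×10 + 6×20 = 2310.

2310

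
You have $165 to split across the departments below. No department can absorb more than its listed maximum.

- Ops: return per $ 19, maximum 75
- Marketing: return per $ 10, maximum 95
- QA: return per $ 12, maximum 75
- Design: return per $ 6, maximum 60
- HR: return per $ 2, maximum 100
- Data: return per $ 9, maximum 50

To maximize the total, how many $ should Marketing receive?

Order the departments by return per $: Ops 19 > QA 12 > Marketing 10 > Data 9 > Design 6 > HR 2.
Give Ops 75 to hit its cap of 75 ; 90 left.
Give QA 75 to hit its cap of 75 ; 15 left.
Marketing has room for 95 but only 15 remain, so it gets 15.

15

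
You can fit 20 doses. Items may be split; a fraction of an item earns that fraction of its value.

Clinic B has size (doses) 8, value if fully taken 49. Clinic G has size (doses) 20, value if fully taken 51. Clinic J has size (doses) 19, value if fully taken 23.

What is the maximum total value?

Best value per unit of size first: Clinic B 49/8≈6.12, Clinic G 51/20≈2.55, Clinic J 23/19≈1.21.
Clinic B: take in full, 8 doses for value 49 ; 12 left.
Only 12 doses remain; take 12/20 of Clinic G for value 51×12/20 = 30.6.
Total value = 79.6.

79.6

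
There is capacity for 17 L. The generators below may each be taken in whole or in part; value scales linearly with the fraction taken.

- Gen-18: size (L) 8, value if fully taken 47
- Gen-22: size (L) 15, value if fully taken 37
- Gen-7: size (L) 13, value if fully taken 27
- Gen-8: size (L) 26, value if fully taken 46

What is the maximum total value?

69.2

Sort by value density: Gen-18 47/8≈5.88, Gen-22 37/15≈2.47, Gen-7 27/13≈2.08, Gen-8 46/26≈1.77.
All 8 L of Gen-18 fit (value 47) ; 9 remain.
9 L left: a 9/15 share of Gen-22 gives 37×9/15 = 22.2.
Total value = 69.2.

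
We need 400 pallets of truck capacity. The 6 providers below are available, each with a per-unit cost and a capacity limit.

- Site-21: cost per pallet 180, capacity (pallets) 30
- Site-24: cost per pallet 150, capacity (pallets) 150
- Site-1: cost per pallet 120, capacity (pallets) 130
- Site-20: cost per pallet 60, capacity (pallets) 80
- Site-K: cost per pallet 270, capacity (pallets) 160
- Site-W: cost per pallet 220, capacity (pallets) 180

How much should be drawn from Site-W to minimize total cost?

10

Cheapest first:
Site-20 at 60: take all 80 pallets → 320 still needed.
Take 130 from Site-1 at 120 → need 190 more.
Site-24 (150): use full 150 → 40 pallets to go.
Site-21 at 180: take all 30 pallets → 10 still needed.
Site-W at 220: take 10 of its 180 → requirement met.
Site-K: unused.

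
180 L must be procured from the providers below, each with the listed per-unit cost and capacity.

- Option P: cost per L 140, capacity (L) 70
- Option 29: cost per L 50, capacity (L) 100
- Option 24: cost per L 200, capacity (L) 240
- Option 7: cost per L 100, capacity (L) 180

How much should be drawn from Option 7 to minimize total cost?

80

Use providers in increasing cost order.
Take 100 from Option 29 at 50 — need 80 more.
Take 80 from Option 7 at 100 to finish.
Option P, Option 24: unused.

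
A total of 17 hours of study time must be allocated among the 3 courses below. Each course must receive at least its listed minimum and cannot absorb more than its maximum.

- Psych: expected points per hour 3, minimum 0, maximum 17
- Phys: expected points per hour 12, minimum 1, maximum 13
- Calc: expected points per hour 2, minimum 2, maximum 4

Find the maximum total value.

Meeting every minimum uses 0+1+2 = 3 hours, leaving 14.
Rank by expected points per hour: Phys 12 > Psych 3 > Calc 2.
Phys takes 12 more to reach its cap of 13 — 2 left.
Only 2 left; Psych takes them to reach 2.
Total = 3×2 + 12×13 + 2×2 = 166.

166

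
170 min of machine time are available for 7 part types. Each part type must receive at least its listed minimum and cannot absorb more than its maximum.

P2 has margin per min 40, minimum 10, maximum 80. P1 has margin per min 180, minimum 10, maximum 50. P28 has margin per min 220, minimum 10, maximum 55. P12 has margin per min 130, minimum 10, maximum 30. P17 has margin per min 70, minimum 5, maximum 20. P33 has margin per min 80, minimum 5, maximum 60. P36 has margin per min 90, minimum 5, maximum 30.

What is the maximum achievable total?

Meeting every minimum uses 10+10+10+10+5+5+5 = 55 min, leaving 115.
Highest margin per min first: P28 220 > P1 180 > P12 130 > P36 90 > P33 80 > P17 70 > P2 40.
P28: +45 to 55 (cap) — 70 left.
P1: +40 to 50 (cap) — 30 left.
P12 takes 20 more to reach its cap of 30 — 10 left.
Only 10 left; P36 takes them to reach 15.
Total = 40×10 + 180×50 + 220×55 + 130×30 + 70×5 + 80×5 + 90×15 = 27500.

27500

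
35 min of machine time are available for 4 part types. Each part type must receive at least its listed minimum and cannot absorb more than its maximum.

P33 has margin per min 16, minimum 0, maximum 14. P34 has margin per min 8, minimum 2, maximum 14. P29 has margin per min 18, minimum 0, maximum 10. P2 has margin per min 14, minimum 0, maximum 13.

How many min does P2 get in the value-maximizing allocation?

Meeting every minimum uses 0+2+0+0 = 2 min, leaving 33.
Order the part types by margin per min: P29 18 > P33 16 > P2 14 > P34 8.
P29 takes 10 more to reach its cap of 10 → 23 left.
P33: +14 to 14 (cap) → 9 left.
Only 9 left; P2 takes them to reach 9.

9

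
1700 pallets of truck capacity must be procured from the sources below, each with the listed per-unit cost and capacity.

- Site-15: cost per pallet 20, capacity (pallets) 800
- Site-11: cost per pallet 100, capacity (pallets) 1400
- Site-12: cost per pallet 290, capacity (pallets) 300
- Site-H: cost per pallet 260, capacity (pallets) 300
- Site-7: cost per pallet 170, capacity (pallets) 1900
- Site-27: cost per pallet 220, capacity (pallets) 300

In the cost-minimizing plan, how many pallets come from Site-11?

900

Use sources in increasing cost order.
Take 800 from Site-15 at 20 → need 900 more.
Site-11 (100): take the remaining 900 → done.
Site-7, Site-27, Site-H, Site-12: unused.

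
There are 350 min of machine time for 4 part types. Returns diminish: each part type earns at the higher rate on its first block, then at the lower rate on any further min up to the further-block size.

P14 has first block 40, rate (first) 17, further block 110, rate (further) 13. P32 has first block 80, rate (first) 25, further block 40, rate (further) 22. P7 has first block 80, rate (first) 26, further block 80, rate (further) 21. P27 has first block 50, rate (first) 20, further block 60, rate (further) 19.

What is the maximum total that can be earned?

Rank every tier by rate: P7/tier1 26 > P32/tier1 25 > P32/tier2 22 > P7/tier2 21 > P27/tier1 20 > P27/tier2 19 > P14/tier1 17 > P14/tier2 13.
P7/tier1 (26): +80 ; 270 left.
P32 tier1 at 25: fill all 80 ; 190 left.
Fill P32 tier2 block (40 at 22) ; 150 left.
P7/tier2 (21): +80 ; 70 left.
P27 tier1 at 20: fill all 50 ; 20 left.
20 remain; put them into P27 tier2 at 19.
Total = 26×80 + 25×80 + 22×40 + 21×80 + 20×50 + 19×20 = 8020.

8020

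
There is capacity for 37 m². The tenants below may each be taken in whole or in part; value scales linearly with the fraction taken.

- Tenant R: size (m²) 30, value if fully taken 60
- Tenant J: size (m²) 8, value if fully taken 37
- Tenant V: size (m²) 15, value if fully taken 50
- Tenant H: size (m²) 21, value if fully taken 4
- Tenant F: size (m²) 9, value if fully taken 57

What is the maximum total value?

Sort by value density: Tenant F 57/9≈6.33, Tenant J 37/8≈4.62, Tenant V 50/15≈3.33, Tenant R 60/30≈2, Tenant H 4/21≈0.19.
Take all of Tenant F (9 m², value 57) → 28 m² left.
Take all of Tenant J (8 m², value 37) → 20 m² left.
All 15 m² of Tenant V fit (value 50) → 5 remain.
5 m² left: a 5/30 share of Tenant R gives 60×5/30 = 10.
Total value = 154.

154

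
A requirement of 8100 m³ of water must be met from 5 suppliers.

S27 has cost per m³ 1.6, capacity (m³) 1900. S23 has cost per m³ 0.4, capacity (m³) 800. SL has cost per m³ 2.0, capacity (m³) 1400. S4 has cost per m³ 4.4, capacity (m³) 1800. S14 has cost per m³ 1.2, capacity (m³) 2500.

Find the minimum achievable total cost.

Fill from the cheapest supplier first.
S23 at 0.4: take all 800 m³ — 7300 still needed.
S14 at 1.2: take all 2500 m³ — 4800 still needed.
Take 1900 from S27 at 1.6 — need 2900 more.
SL at 2.0: take all 1400 m³ — 1500 still needed.
S4 at 4.4: take 1500 of its 1800 — requirement met.
Cost = 800×0.4 + 2500×1.2 + 1900×1.6 + 1400×2.0 + 1500×4.4 = 15760.

15760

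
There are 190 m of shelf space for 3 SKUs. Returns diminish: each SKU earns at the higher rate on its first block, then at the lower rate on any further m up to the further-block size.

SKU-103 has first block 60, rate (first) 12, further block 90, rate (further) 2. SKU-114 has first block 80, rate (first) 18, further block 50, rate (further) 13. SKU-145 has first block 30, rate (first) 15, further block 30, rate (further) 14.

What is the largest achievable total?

2960

Rank every tier by rate: SKU-114/first 18 > SKU-145/first 15 > SKU-145/second 14 > SKU-114/second 13 > SKU-103/first 12 > SKU-103/second 2.
SKU-114 first at 18: fill all 80 ; 110 left.
Fill SKU-145 first block (30 at 15) ; 80 left.
Fill SKU-145 second block (30 at 14) ; 50 left.
SKU-114/second (13): +50 ; 0 left.
Total = 18×80 + 15×30 + 14×30 + 13×50 = 2960.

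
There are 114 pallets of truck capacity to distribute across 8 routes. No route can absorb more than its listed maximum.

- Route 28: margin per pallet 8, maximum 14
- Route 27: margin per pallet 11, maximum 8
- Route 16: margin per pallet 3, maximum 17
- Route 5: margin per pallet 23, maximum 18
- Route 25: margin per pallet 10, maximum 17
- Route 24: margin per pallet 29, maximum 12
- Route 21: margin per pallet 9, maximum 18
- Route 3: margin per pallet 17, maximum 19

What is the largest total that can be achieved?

Highest margin per pallet first: Route 24 29 > Route 5 23 > Route 3 17 > Route 27 11 > Route 25 10 > Route 21 9 > Route 28 8 > Route 16 3.
Route 24 takes 12 to reach its cap of 12 → 102 left.
Give Route 5 18 to hit its cap of 18 → 84 left.
Route 3 takes 19 to reach its cap of 19 → 65 left.
Route 27: +8 to 8 (cap) → 57 left.
Route 25: +17 to 17 (cap) → 40 left.
Route 21: +18 to 18 (cap) → 22 left.
Route 28: +14 to 14 (cap) → 8 left.
Only 8 left; Route 16 takes them to reach 8.
Total = 8×14 + 11×8 + 3×8 + 23×18 + 10×17 + 29×12 + 9×18 + 17×19 = 1641.

1641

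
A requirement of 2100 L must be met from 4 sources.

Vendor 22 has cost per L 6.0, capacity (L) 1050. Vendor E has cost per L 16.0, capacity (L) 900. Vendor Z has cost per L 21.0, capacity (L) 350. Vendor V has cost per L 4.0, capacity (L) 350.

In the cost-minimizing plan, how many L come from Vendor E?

Use sources in increasing cost order.
Vendor V (4.0): use full 350 ; 1750 L to go.
Take 1050 from Vendor 22 at 6.0 ; need 700 more.
Take 700 from Vendor E at 16.0 to finish.
Vendor Z: unused.

700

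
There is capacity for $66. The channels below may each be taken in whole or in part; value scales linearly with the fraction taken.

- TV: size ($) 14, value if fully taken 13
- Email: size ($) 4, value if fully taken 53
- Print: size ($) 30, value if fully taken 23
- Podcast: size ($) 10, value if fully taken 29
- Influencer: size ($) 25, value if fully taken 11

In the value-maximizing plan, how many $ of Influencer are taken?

8

Rank by value-to-size ratio: Email 53/4≈13.2, Podcast 29/10≈2.9, TV 13/14≈0.929, Print 23/30≈0.767, Influencer 11/25≈0.44.
Email: take in full, 4 $ for value 53 → 62 left.
Podcast: take in full, 10 $ for value 29 → 52 left.
Take all of TV (14 $, value 13) → 38 $ left.
Take all of Print (30 $, value 23) → 8 $ left.
8 $ left: a 8/25 share of Influencer gives 11×8/25 = 3.52.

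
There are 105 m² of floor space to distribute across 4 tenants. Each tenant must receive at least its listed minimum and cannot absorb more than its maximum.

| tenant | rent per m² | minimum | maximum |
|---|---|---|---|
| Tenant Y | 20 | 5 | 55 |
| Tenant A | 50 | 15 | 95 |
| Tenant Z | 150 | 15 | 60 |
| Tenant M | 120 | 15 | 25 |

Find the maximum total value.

Meeting every minimum uses 5+15+15+15 = 50 m², leaving 55.
Order the tenants by rent per m²: Tenant Z 150 > Tenant M 120 > Tenant A 50 > Tenant Y 20.
Tenant Z: +45 to 60 (cap) ; 10 left.
Tenant M: +10 to 25 (cap) ; 0 left.
Total = 20×5 + 50×15 + 150×60 + 120×25 = 12850.

12850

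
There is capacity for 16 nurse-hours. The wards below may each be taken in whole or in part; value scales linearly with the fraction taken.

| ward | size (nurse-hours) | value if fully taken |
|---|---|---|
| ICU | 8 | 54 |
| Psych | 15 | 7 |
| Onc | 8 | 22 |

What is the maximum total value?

76

Best value per unit of size first: ICU 54/8≈6.75, Onc 22/8≈2.75, Psych 7/15≈0.467.
ICU: take in full, 8 nurse-hours for value 54 ; 8 left.
Onc: take in full, 8 nurse-hours for value 22 ; 0 left.
Total value = 76.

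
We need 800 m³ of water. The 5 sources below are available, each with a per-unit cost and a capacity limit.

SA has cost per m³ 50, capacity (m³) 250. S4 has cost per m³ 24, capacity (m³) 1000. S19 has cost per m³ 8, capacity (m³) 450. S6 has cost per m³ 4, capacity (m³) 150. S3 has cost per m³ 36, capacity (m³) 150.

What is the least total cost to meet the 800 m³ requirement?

Cheapest first:
Take 150 from S6 at 4 ; need 650 more.
S19 at 8: take all 450 m³ ; 200 still needed.
S4 (24): take the remaining 200 ; done.
S3, SA: unused.
Cost = 150×4 + 450×8 + 200×24 = 9000.

9000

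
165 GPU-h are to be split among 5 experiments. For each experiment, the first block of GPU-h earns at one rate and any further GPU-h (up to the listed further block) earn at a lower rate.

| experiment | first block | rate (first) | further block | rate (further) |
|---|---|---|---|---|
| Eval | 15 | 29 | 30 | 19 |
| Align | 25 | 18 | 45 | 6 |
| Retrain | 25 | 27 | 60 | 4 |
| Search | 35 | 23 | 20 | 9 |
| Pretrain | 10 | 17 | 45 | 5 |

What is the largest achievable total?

3315

Treat each block as its own option and order by rate: Eval/T1 29 > Retrain/T1 27 > Search/T1 23 > Eval/T2 19 > Align/T1 18 > Pretrain/T1 17 > Search/T2 9 > Align/T2 6 > Pretrain/T2 5 > Retrain/T2 4.
Eval/T1 (29): +15 → 150 left.
Retrain T1 at 27: fill all 25 → 125 left.
Search T1 at 23: fill all 35 → 90 left.
Eval/T2 (19): +30 → 60 left.
Align/T1 (18): +25 → 35 left.
Pretrain/T1 (17): +10 → 25 left.
Search T2 at 9: fill all 20 → 5 left.
Align T2 at 6: only 5 left, fill 5.
Total = 29×15 + 27×25 + 23×35 + 19×30 + 18×25 + 17×10 + 9×20 + 6×5 = 3315.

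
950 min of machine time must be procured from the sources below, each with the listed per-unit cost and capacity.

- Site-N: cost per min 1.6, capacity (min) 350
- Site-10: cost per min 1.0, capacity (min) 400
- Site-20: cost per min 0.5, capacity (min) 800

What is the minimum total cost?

Use sources in increasing cost order.
Site-20 (0.5): use full 800 → 150 min to go.
Site-10 (1.0): take the remaining 150 → done.
Site-N: unused.
Cost = 800×0.5 + 150×1.0 = 550.

550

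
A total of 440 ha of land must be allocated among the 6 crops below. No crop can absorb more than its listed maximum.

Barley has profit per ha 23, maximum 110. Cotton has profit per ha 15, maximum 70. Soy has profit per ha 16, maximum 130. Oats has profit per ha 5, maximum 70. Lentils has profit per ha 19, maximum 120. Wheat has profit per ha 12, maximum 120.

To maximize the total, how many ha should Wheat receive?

10

Rank by profit per ha: Barley 23 > Lentils 19 > Soy 16 > Cotton 15 > Wheat 12 > Oats 5.
Give Barley 110 to hit its cap of 110 — 330 left.
Give Lentils 120 to hit its cap of 120 — 210 left.
Soy takes 130 to reach its cap of 130 — 80 left.
Give Cotton 70 to hit its cap of 70 — 10 left.
Only 10 left; Wheat takes them to reach 10.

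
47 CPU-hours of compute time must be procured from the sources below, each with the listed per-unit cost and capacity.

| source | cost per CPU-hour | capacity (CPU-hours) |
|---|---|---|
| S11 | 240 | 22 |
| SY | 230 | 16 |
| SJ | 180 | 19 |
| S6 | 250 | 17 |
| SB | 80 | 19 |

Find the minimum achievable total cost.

Fill from the cheapest source first.
SB at 80: take all 19 CPU-hours — 28 still needed.
SJ at 180: take all 19 CPU-hours — 9 still needed.
Take 9 from SY at 230 to finish.
S11, S6: unused.
Cost = 19×80 + 19×180 + 9×230 = 7010.

7010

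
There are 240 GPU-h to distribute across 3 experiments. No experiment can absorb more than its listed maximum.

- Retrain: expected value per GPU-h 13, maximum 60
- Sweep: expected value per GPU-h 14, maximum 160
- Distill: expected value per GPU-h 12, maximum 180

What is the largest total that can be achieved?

3260

Highest expected value per GPU-h first: Sweep 14 > Retrain 13 > Distill 12.
Sweep: +160 to 160 (cap) — 80 left.
Retrain: +60 to 60 (cap) — 20 left.
Distill has room for 180 but only 20 remain, so it gets 20.
Total = 13×60 + 14×160 + 12×20 = 3260.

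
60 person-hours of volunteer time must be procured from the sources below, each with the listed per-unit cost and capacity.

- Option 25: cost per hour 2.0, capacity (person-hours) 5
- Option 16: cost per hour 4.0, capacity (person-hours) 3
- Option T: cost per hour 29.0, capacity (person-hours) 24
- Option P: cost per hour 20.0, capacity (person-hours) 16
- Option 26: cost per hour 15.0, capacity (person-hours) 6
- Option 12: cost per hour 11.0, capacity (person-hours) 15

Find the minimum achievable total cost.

1032

Fill from the cheapest source first.
Take 5 from Option 25 at 2.0 → need 55 more.
Take 3 from Option 16 at 4.0 → need 52 more.
Option 12 (11.0): use full 15 → 37 person-hours to go.
Option 26 at 15.0: take all 6 person-hours → 31 still needed.
Take 16 from Option P at 20.0 → need 15 more.
Option T (29.0): take the remaining 15 → done.
Cost = 5×2.0 + 3×4.0 + 15×11.0 + 6×15.0 + 16×20.0 + 15×29.0 = 1032.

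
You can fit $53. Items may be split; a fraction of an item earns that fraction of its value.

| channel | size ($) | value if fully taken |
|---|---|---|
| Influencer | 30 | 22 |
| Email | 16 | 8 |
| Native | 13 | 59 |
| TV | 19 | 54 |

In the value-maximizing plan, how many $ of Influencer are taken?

Sort by value density: Native 59/13≈4.54, TV 54/19≈2.84, Influencer 22/30≈0.733, Email 8/16≈0.5.
Native: take in full, 13 $ for value 59 ; 40 left.
TV: take in full, 19 $ for value 54 ; 21 left.
Only 21 $ remain; take 21/30 of Influencer for value 22×21/30 = 15.4.

21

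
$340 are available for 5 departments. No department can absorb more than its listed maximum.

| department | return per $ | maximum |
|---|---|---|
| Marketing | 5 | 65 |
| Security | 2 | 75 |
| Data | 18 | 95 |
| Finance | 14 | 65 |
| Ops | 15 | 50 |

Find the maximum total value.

3825

Rank by return per $: Data 18 > Ops 15 > Finance 14 > Marketing 5 > Security 2.
Data takes 95 to reach its cap of 95 → 245 left.
Give Ops 50 to hit its cap of 50 → 195 left.
Give Finance 65 to hit its cap of 65 → 130 left.
Marketing takes 65 to reach its cap of 65 → 65 left.
Security: +65 (room for 75) → 65. Pool exhausted.
Total = 5×65 + 2×65 + 18×95 + 14×65 + 15×50 = 3825.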